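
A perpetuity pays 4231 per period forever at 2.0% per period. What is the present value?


PV = PMT / i
= 4231 / 0.02
= 211550.0


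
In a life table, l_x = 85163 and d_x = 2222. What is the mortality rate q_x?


q_x = d_x / l_x
= 2222 / 85163
= 0.0261


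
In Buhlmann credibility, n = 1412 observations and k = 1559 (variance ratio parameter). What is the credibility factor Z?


Z = n / (n + k)
= 1412 / (1412 + 1559)
= 1412 / 2971
= 0.4753


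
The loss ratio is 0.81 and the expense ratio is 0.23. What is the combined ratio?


Combined ratio = loss ratio + expense ratio
= 0.81 + 0.23
= 1.04


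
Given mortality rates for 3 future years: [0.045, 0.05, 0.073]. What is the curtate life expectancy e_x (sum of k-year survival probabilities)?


e_x = sum_{k=1}^{n} k_p_x
k_p_x values:
  1_p_x = 0.955
  2_p_x = 0.90725
  3_p_x = 0.841021
e_x = 2.7033


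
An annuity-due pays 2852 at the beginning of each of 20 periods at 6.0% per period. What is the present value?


PV_due = PMT * (1-(1+i)^(-n))/i * (1+i)
PV_immediate = 32712.2153
PV_due = 32712.2153 * 1.06
= 34674.9482


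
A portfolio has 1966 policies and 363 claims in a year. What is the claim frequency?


frequency = claims / policies
= 363 / 1966
= 0.1846


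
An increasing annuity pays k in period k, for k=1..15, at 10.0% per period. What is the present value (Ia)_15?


(Ia)_n = sum_{k=1}^{n} k * v^k, v = 1/(1+i)
v = 0.909091
Sum computed term by term:
(Ia)_15 = 47.7581


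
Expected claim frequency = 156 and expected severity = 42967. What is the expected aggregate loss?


E[S] = E[N] * E[X]
= 156 * 42967
= 6.7029e+06


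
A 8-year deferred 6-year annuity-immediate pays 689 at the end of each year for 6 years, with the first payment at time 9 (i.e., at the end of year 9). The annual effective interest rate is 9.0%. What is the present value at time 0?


PV at time 8 of the 6-year annuity-immediate:
a_n = 689 * (1-(1+0.09)^(-6))/0.09 = 3090.7979
Discount back 8 years to time 0:
PV = 3090.7979 * (1+0.09)^(-8)
= 3090.7979 * 0.501866
= 1551.1672


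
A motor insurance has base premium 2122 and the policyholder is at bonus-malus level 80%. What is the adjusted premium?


adjusted = base * BM_level / 100
= 2122 * 80 / 100
= 2122 * 0.8
= 1697.6


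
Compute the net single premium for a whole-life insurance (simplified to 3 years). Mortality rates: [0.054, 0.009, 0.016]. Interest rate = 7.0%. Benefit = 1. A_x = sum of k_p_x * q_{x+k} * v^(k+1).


v = 0.934579
Year 0: k_p_x=1.0, q=0.054, term=0.050467
Year 1: k_p_x=0.946, q=0.009, term=0.007436
Year 2: k_p_x=0.937486, q=0.016, term=0.012244
A_x = 0.0701


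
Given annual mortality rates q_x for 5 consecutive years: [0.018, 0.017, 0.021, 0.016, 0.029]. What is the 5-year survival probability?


p_k = 1 - q_k for each year
Survival = product of (1 - q_k)
= 0.982 * 0.983 * 0.979 * 0.984 * 0.971
= 0.9029


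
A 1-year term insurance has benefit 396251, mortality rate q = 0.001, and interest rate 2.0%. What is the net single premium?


NSP = benefit * q * v
v = 1/(1+i) = 0.980392
NSP = 396251 * 0.001 * 0.980392
= 388.4814


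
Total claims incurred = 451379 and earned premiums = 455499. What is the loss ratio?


Loss ratio = claims / premiums
= 451379 / 455499
= 0.991


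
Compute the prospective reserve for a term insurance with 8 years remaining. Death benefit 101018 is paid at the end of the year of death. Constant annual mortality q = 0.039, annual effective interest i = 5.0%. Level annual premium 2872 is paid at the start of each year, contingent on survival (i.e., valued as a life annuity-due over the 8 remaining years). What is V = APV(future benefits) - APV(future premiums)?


v = 1/(1+i) = 0.952381
APV(future benefits) per unit = sum_{k=0}^{7} k_p_x * q * v^(k+1) = 0.222454
APV(future benefits) = 101018 * 0.222454 = 22471.8565
Life annuity-due factor ä_{x:8} = sum_{k=0}^{7} k_p_x * v^k = 5.989146
APV(future premiums) = 2872 * 5.989146 = 17200.8265
V = 22471.8565 - 17200.8265
= 5271.03


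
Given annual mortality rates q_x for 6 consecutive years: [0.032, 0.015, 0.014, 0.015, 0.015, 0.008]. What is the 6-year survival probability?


p_k = 1 - q_k for each year
Survival = product of (1 - q_k)
= 0.968 * 0.985 * 0.986 * 0.985 * 0.985 * 0.992
= 0.9048


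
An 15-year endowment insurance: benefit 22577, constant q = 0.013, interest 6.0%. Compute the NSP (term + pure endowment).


Term component = 2641.9053
Pure endowment = 15_p_x * v^15 * benefit = 0.821783 * 0.417265 * 22577 = 7741.6858
NSP = 10383.5911


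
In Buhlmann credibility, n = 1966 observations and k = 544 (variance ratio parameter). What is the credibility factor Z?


Z = n / (n + k)
= 1966 / (1966 + 544)
= 1966 / 2510
= 0.7833


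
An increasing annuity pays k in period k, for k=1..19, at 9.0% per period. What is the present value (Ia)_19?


(Ia)_n = sum_{k=1}^{n} k * v^k, v = 1/(1+i)
v = 0.917431
Sum computed term by term:
(Ia)_19 = 67.3369


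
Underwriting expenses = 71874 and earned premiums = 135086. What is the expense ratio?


Expense ratio = expenses / premiums
= 71874 / 135086
= 0.5321


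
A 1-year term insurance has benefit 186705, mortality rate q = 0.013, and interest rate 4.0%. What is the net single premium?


NSP = benefit * q * v
v = 1/(1+i) = 0.961538
NSP = 186705 * 0.013 * 0.961538
= 2333.8125


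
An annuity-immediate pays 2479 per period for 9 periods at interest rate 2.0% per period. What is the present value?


PV = PMT * (1 - (1+i)^(-n)) / i
= 2479 * (1 - (1+0.02)^(-9)) / 0.02
= 2479 * (1 - 0.836755) / 0.02
= 2479 * 8.162237
= 20234.1848


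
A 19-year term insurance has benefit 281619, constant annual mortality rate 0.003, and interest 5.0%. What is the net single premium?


NSP = benefit * sum_{k=0}^{n-1} k_p_x * q * v^(k+1)
With constant q=0.003, v=0.952381
Sum = 0.035447
NSP = 281619 * 0.035447
= 9982.4489


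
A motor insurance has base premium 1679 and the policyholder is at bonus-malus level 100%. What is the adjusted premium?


adjusted = base * BM_level / 100
= 1679 * 100 / 100
= 1679 * 1.0
= 1679.0


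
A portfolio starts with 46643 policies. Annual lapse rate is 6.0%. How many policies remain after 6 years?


remaining = initial * (1 - lapse)^years
= 46643 * (1 - 0.06)^6
= 46643 * 0.68987
= 32177.5962


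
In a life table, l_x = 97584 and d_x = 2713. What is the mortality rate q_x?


q_x = d_x / l_x
= 2713 / 97584
= 0.0278


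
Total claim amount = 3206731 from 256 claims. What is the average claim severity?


severity = total / number
= 3206731 / 256
= 12526.293


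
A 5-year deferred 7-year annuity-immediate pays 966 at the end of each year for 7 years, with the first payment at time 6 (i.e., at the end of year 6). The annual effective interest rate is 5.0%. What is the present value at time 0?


PV at time 5 of the 7-year annuity-immediate:
a_n = 966 * (1-(1+0.05)^(-7))/0.05 = 5589.6367
Discount back 5 years to time 0:
PV = 5589.6367 * (1+0.05)^(-5)
= 5589.6367 * 0.783526
= 4379.6266


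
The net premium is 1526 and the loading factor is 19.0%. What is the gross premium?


Gross = net * (1 + loading)
= 1526 * (1 + 0.19)
= 1526 * 1.19
= 1815.94


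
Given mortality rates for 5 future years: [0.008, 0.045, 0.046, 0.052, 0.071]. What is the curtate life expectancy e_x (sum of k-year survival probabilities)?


e_x = sum_{k=1}^{n} k_p_x
k_p_x values:
  1_p_x = 0.992
  2_p_x = 0.94736
  3_p_x = 0.903781
  4_p_x = 0.856785
  5_p_x = 0.795953
e_x = 4.4959


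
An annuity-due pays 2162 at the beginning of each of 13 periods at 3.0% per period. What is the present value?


PV_due = PMT * (1-(1+i)^(-n))/i * (1+i)
PV_immediate = 22992.7734
PV_due = 22992.7734 * 1.03
= 23682.5566


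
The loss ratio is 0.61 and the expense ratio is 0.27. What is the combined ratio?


Combined ratio = loss ratio + expense ratio
= 0.61 + 0.27
= 0.88


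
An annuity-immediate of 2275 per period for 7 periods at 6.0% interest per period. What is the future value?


FV = PMT * ((1+i)^n - 1) / i
= 2275 * ((1.06)^7 - 1) / 0.06
= 2275 * (1.50363 - 1) / 0.06
= 19095.9807


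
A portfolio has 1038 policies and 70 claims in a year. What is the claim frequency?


frequency = claims / policies
= 70 / 1038
= 0.0674


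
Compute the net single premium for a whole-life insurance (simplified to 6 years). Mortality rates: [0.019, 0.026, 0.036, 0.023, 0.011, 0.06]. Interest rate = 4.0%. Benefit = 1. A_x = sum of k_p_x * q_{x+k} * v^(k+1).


v = 0.961538
Year 0: k_p_x=1.0, q=0.019, term=0.018269
Year 1: k_p_x=0.981, q=0.026, term=0.023582
Year 2: k_p_x=0.955494, q=0.036, term=0.03058
Year 3: k_p_x=0.921096, q=0.023, term=0.018109
Year 4: k_p_x=0.899911, q=0.011, term=0.008136
Year 5: k_p_x=0.890012, q=0.06, term=0.042203
A_x = 0.1409


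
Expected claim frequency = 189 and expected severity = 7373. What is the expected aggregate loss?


E[S] = E[N] * E[X]
= 189 * 7373
= 1.3935e+06


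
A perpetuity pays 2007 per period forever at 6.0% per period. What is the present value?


PV = PMT / i
= 2007 / 0.06
= 33450.0


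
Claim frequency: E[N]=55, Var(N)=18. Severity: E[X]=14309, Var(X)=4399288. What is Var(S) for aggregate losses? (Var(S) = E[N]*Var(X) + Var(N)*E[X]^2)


Var(S) = E[N]*Var(X) + Var(N)*E[X]^2
= 55*4399288 + 18*14309^2
= 241960840 + 3685454658
= 3.9274e+09


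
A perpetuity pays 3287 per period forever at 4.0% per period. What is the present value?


PV = PMT / i
= 3287 / 0.04
= 82175.0


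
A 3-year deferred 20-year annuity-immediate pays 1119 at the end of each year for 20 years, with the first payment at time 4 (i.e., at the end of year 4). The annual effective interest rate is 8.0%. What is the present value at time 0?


PV at time 3 of the 20-year annuity-immediate:
a_n = 1119 * (1-(1+0.08)^(-20))/0.08 = 10986.5069
Discount back 3 years to time 0:
PV = 10986.5069 * (1+0.08)^(-3)
= 10986.5069 * 0.793832
= 8721.4434


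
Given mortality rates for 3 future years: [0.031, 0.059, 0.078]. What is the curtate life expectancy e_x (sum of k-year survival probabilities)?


e_x = sum_{k=1}^{n} k_p_x
k_p_x values:
  1_p_x = 0.969
  2_p_x = 0.911829
  3_p_x = 0.840706
e_x = 2.7215


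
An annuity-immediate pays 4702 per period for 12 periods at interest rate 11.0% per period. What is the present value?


PV = PMT * (1 - (1+i)^(-n)) / i
= 4702 * (1 - (1+0.11)^(-12)) / 0.11
= 4702 * (1 - 0.285841) / 0.11
= 4702 * 6.492356
= 30527.0586


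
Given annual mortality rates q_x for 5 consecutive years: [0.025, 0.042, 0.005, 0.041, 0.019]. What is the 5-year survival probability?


p_k = 1 - q_k for each year
Survival = product of (1 - q_k)
= 0.975 * 0.958 * 0.995 * 0.959 * 0.981
= 0.8743


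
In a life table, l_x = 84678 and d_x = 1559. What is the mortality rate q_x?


q_x = d_x / l_x
= 1559 / 84678
= 0.0184


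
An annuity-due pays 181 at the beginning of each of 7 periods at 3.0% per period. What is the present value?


PV_due = PMT * (1-(1+i)^(-n))/i * (1+i)
PV_immediate = 1127.6812
PV_due = 1127.6812 * 1.03
= 1161.5117


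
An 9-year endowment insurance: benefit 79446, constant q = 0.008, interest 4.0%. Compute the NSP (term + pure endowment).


Term component = 4586.8228
Pure endowment = 9_p_x * v^9 * benefit = 0.930262 * 0.702587 * 79446 = 51925.0629
NSP = 56511.8858


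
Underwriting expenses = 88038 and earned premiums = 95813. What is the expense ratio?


Expense ratio = expenses / premiums
= 88038 / 95813
= 0.9189


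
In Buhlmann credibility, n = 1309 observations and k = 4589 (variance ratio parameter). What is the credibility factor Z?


Z = n / (n + k)
= 1309 / (1309 + 4589)
= 1309 / 5898
= 0.2219


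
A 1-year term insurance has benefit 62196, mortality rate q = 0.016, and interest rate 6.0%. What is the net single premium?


NSP = benefit * q * v
v = 1/(1+i) = 0.943396
NSP = 62196 * 0.016 * 0.943396
= 938.8075


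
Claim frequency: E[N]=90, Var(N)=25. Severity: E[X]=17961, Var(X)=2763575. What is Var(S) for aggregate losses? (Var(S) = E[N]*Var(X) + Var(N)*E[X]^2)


Var(S) = E[N]*Var(X) + Var(N)*E[X]^2
= 90*2763575 + 25*17961^2
= 248721750 + 8064938025
= 8.3137e+09


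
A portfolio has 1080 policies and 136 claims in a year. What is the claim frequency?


frequency = claims / policies
= 136 / 1080
= 0.1259


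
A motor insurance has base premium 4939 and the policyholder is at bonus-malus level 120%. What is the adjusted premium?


adjusted = base * BM_level / 100
= 4939 * 120 / 100
= 4939 * 1.2
= 5926.8


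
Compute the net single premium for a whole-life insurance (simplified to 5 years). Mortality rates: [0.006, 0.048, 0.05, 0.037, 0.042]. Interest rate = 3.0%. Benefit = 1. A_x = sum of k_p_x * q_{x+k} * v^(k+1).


v = 0.970874
Year 0: k_p_x=1.0, q=0.006, term=0.005825
Year 1: k_p_x=0.994, q=0.048, term=0.044973
Year 2: k_p_x=0.946288, q=0.05, term=0.043299
Year 3: k_p_x=0.898974, q=0.037, term=0.029553
Year 4: k_p_x=0.865712, q=0.042, term=0.031364
A_x = 0.155


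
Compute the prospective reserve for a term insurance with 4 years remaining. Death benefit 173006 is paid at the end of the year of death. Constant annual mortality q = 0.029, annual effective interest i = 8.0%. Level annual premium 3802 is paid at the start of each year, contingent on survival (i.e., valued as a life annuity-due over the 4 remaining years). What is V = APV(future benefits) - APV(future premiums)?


v = 1/(1+i) = 0.925926
APV(future benefits) per unit = sum_{k=0}^{3} k_p_x * q * v^(k+1) = 0.092214
APV(future benefits) = 173006 * 0.092214 = 15953.5011
Life annuity-due factor ä_{x:4} = sum_{k=0}^{3} k_p_x * v^k = 3.434161
APV(future premiums) = 3802 * 3.434161 = 13056.6785
V = 15953.5011 - 13056.6785
= 2896.8226


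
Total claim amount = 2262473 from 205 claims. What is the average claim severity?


severity = total / number
= 2262473 / 205
= 11036.4537


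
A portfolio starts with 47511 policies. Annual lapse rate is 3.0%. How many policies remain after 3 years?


remaining = initial * (1 - lapse)^years
= 47511 * (1 - 0.03)^3
= 47511 * 0.912673
= 43362.0069


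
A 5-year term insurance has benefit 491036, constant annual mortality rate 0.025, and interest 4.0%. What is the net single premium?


NSP = benefit * sum_{k=0}^{n-1} k_p_x * q * v^(k+1)
With constant q=0.025, v=0.961538
Sum = 0.106078
NSP = 491036 * 0.106078
= 52088.2615


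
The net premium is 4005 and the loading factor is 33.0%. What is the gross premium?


Gross = net * (1 + loading)
= 4005 * (1 + 0.33)
= 4005 * 1.33
= 5326.65


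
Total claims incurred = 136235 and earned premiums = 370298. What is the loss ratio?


Loss ratio = claims / premiums
= 136235 / 370298
= 0.3679


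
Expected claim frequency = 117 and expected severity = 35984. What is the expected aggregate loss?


E[S] = E[N] * E[X]
= 117 * 35984
= 4.2101e+06


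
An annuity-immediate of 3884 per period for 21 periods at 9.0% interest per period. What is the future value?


FV = PMT * ((1+i)^n - 1) / i
= 3884 * ((1.09)^21 - 1) / 0.09
= 3884 * (6.108808 - 1) / 0.09
= 220473.4361


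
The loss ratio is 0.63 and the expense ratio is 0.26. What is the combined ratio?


Combined ratio = loss ratio + expense ratio
= 0.63 + 0.26
= 0.89


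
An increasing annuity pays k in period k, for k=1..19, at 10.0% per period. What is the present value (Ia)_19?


(Ia)_n = sum_{k=1}^{n} k * v^k, v = 1/(1+i)
v = 0.909091
Sum computed term by term:
(Ia)_19 = 60.9476


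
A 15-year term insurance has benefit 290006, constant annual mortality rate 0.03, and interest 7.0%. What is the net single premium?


NSP = benefit * sum_{k=0}^{n-1} k_p_x * q * v^(k+1)
With constant q=0.03, v=0.934579
Sum = 0.231144
NSP = 290006 * 0.231144
= 67033.2014


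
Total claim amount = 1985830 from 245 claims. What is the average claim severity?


severity = total / number
= 1985830 / 245
= 8105.4286


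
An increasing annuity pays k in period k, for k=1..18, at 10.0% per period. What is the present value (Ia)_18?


(Ia)_n = sum_{k=1}^{n} k * v^k, v = 1/(1+i)
v = 0.909091
Sum computed term by term:
(Ia)_18 = 57.841


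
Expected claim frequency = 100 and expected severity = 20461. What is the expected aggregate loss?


E[S] = E[N] * E[X]
= 100 * 20461
= 2.0461e+06


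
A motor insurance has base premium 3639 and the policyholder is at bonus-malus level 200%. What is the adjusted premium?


adjusted = base * BM_level / 100
= 3639 * 200 / 100
= 3639 * 2.0
= 7278.0


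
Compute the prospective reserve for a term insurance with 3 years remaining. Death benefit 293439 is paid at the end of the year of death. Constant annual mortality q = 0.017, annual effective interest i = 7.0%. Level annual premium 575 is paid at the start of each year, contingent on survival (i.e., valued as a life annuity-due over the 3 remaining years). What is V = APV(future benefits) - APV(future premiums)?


v = 1/(1+i) = 0.934579
APV(future benefits) per unit = sum_{k=0}^{2} k_p_x * q * v^(k+1) = 0.043893
APV(future benefits) = 293439 * 0.043893 = 12879.9589
Life annuity-due factor ä_{x:3} = sum_{k=0}^{2} k_p_x * v^k = 2.762686
APV(future premiums) = 575 * 2.762686 = 1588.5443
V = 12879.9589 - 1588.5443
= 11291.4145


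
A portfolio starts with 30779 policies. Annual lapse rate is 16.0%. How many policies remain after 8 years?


remaining = initial * (1 - lapse)^years
= 30779 * (1 - 0.16)^8
= 30779 * 0.247876
= 7629.3721


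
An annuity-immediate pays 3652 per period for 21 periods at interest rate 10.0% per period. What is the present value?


PV = PMT * (1 - (1+i)^(-n)) / i
= 3652 * (1 - (1+0.1)^(-21)) / 0.1
= 3652 * (1 - 0.135131) / 0.1
= 3652 * 8.648694
= 31585.0315


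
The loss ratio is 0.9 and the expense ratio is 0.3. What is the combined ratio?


Combined ratio = loss ratio + expense ratio
= 0.9 + 0.3
= 1.2


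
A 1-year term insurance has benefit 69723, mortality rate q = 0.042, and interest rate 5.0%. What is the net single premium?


NSP = benefit * q * v
v = 1/(1+i) = 0.952381
NSP = 69723 * 0.042 * 0.952381
= 2788.92


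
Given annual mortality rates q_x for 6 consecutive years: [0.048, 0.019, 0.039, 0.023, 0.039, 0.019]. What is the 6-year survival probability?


p_k = 1 - q_k for each year
Survival = product of (1 - q_k)
= 0.952 * 0.981 * 0.961 * 0.977 * 0.961 * 0.981
= 0.8266


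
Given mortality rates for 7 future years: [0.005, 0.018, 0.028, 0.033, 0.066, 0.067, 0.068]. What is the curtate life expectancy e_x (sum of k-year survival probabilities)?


e_x = sum_{k=1}^{n} k_p_x
k_p_x values:
  1_p_x = 0.995
  2_p_x = 0.97709
  3_p_x = 0.949731
  4_p_x = 0.91839
  5_p_x = 0.857777
  6_p_x = 0.800306
  7_p_x = 0.745885
e_x = 6.2442


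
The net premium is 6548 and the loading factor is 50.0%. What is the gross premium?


Gross = net * (1 + loading)
= 6548 * (1 + 0.5)
= 6548 * 1.5
= 9822.0


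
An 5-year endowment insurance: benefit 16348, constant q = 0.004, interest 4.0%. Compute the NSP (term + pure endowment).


Term component = 288.8847
Pure endowment = 5_p_x * v^5 * benefit = 0.980159 * 0.821927 * 16348 = 13170.2684
NSP = 13459.1531


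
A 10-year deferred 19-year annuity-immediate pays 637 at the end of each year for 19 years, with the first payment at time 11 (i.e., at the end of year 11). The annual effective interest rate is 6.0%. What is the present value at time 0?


PV at time 10 of the 19-year annuity-immediate:
a_n = 637 * (1-(1+0.06)^(-19))/0.06 = 7107.7202
Discount back 10 years to time 0:
PV = 7107.7202 * (1+0.06)^(-10)
= 7107.7202 * 0.558395
= 3968.9138


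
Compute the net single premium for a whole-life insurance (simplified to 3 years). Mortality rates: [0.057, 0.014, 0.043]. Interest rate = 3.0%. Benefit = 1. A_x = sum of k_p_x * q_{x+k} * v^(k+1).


v = 0.970874
Year 0: k_p_x=1.0, q=0.057, term=0.05534
Year 1: k_p_x=0.943, q=0.014, term=0.012444
Year 2: k_p_x=0.929798, q=0.043, term=0.036589
A_x = 0.1044


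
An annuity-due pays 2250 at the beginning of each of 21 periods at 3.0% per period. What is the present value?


PV_due = PMT * (1-(1+i)^(-n))/i * (1+i)
PV_immediate = 34683.8043
PV_due = 34683.8043 * 1.03
= 35724.3184


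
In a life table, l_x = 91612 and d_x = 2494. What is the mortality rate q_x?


q_x = d_x / l_x
= 2494 / 91612
= 0.0272


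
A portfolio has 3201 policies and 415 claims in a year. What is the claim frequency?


frequency = claims / policies
= 415 / 3201
= 0.1296


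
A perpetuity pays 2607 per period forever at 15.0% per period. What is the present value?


PV = PMT / i
= 2607 / 0.15
= 17380.0


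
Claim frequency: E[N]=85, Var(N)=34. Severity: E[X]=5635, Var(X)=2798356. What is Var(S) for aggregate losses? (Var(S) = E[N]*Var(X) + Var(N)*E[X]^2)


Var(S) = E[N]*Var(X) + Var(N)*E[X]^2
= 85*2798356 + 34*5635^2
= 237860260 + 1079609650
= 1.3175e+09


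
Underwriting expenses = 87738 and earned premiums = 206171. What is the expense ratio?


Expense ratio = expenses / premiums
= 87738 / 206171
= 0.4256


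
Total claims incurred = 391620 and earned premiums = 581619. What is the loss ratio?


Loss ratio = claims / premiums
= 391620 / 581619
= 0.6733


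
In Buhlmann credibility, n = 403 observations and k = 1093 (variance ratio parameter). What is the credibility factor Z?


Z = n / (n + k)
= 403 / (403 + 1093)
= 403 / 1496
= 0.2694


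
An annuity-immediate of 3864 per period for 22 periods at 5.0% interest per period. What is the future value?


FV = PMT * ((1+i)^n - 1) / i
= 3864 * ((1.05)^22 - 1) / 0.05
= 3864 * (2.925261 - 1) / 0.05
= 148784.1484


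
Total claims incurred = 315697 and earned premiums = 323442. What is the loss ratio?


Loss ratio = claims / premiums
= 315697 / 323442
= 0.9761


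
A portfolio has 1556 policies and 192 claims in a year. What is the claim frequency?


frequency = claims / policies
= 192 / 1556
= 0.1234


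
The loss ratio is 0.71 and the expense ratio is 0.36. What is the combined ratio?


Combined ratio = loss ratio + expense ratio
= 0.71 + 0.36
= 1.07


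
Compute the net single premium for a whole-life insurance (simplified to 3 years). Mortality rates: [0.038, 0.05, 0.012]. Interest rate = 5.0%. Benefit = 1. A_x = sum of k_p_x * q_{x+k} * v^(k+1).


v = 0.952381
Year 0: k_p_x=1.0, q=0.038, term=0.03619
Year 1: k_p_x=0.962, q=0.05, term=0.043628
Year 2: k_p_x=0.9139, q=0.012, term=0.009474
A_x = 0.0893


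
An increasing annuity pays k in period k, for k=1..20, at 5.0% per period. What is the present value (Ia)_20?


(Ia)_n = sum_{k=1}^{n} k * v^k, v = 1/(1+i)
v = 0.952381
Sum computed term by term:
(Ia)_20 = 110.9506


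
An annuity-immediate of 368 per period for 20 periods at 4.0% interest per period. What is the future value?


FV = PMT * ((1+i)^n - 1) / i
= 368 * ((1.04)^20 - 1) / 0.04
= 368 * (2.191123 - 1) / 0.04
= 10958.3329


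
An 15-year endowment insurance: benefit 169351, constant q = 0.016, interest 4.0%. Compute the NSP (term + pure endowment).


Term component = 27292.6233
Pure endowment = 15_p_x * v^15 * benefit = 0.785103 * 0.555265 * 169351 = 73826.8184
NSP = 101119.4417


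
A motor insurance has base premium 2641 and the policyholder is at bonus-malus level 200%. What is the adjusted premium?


adjusted = base * BM_level / 100
= 2641 * 200 / 100
= 2641 * 2.0
= 5282.0


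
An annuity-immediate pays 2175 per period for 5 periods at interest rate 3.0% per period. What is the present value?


PV = PMT * (1 - (1+i)^(-n)) / i
= 2175 * (1 - (1+0.03)^(-5)) / 0.03
= 2175 * (1 - 0.862609) / 0.03
= 2175 * 4.579707
= 9960.8631


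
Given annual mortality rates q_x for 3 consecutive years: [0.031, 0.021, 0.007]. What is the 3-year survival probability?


p_k = 1 - q_k for each year
Survival = product of (1 - q_k)
= 0.969 * 0.979 * 0.993
= 0.942


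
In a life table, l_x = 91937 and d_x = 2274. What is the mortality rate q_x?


q_x = d_x / l_x
= 2274 / 91937
= 0.0247


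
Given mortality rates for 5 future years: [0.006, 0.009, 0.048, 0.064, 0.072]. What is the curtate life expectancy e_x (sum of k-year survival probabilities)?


e_x = sum_{k=1}^{n} k_p_x
k_p_x values:
  1_p_x = 0.994
  2_p_x = 0.985054
  3_p_x = 0.937771
  4_p_x = 0.877754
  5_p_x = 0.814556
e_x = 4.6091


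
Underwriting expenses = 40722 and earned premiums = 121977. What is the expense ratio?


Expense ratio = expenses / premiums
= 40722 / 121977
= 0.3338


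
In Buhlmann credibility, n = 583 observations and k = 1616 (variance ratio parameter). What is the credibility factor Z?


Z = n / (n + k)
= 583 / (583 + 1616)
= 583 / 2199
= 0.2651


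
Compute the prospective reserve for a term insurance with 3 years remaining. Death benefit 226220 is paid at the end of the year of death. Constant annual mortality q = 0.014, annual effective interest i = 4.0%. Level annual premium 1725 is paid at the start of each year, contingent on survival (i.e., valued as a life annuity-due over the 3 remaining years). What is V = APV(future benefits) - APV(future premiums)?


v = 1/(1+i) = 0.961538
APV(future benefits) per unit = sum_{k=0}^{2} k_p_x * q * v^(k+1) = 0.038324
APV(future benefits) = 226220 * 0.038324 = 8669.6585
Life annuity-due factor ä_{x:3} = sum_{k=0}^{2} k_p_x * v^k = 2.846927
APV(future premiums) = 1725 * 2.846927 = 4910.9487
V = 8669.6585 - 4910.9487
= 3758.7098


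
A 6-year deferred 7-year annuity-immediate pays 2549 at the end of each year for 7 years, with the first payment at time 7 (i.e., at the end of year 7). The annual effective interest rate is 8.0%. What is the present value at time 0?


PV at time 6 of the 7-year annuity-immediate:
a_n = 2549 * (1-(1+0.08)^(-7))/0.08 = 13271.0373
Discount back 6 years to time 0:
PV = 13271.0373 * (1+0.08)^(-6)
= 13271.0373 * 0.63017
= 8363.0046


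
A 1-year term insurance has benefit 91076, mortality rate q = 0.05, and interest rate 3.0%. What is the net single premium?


NSP = benefit * q * v
v = 1/(1+i) = 0.970874
NSP = 91076 * 0.05 * 0.970874
= 4421.165


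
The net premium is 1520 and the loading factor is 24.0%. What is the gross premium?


Gross = net * (1 + loading)
= 1520 * (1 + 0.24)
= 1520 * 1.24
= 1884.8


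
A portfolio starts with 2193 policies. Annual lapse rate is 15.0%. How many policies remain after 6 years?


remaining = initial * (1 - lapse)^years
= 2193 * (1 - 0.15)^6
= 2193 * 0.37715
= 827.0889


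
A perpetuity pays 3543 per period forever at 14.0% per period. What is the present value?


PV = PMT / i
= 3543 / 0.14
= 25307.1429


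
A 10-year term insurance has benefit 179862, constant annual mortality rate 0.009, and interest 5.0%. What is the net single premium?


NSP = benefit * sum_{k=0}^{n-1} k_p_x * q * v^(k+1)
With constant q=0.009, v=0.952381
Sum = 0.06699
NSP = 179862 * 0.06699
= 12048.8848


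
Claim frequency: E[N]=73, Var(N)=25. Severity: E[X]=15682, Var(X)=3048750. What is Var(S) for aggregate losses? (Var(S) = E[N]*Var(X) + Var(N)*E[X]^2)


Var(S) = E[N]*Var(X) + Var(N)*E[X]^2
= 73*3048750 + 25*15682^2
= 222558750 + 6148128100
= 6.3707e+09


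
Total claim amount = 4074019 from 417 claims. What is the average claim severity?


severity = total / number
= 4074019 / 417
= 9769.8297


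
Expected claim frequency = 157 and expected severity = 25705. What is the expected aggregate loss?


E[S] = E[N] * E[X]
= 157 * 25705
= 4.0357e+06


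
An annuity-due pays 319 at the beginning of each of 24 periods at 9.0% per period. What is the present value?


PV_due = PMT * (1-(1+i)^(-n))/i * (1+i)
PV_immediate = 3096.4092
PV_due = 3096.4092 * 1.09
= 3375.086


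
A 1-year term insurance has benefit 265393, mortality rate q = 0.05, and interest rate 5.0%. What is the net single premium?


NSP = benefit * q * v
v = 1/(1+i) = 0.952381
NSP = 265393 * 0.05 * 0.952381
= 12637.7619


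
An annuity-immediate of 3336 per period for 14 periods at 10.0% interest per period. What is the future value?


FV = PMT * ((1+i)^n - 1) / i
= 3336 * ((1.1)^14 - 1) / 0.1
= 3336 * (3.797498 - 1) / 0.1
= 93324.5445


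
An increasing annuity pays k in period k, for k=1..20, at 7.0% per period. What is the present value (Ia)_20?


(Ia)_n = sum_{k=1}^{n} k * v^k, v = 1/(1+i)
v = 0.934579
Sum computed term by term:
(Ia)_20 = 88.1031


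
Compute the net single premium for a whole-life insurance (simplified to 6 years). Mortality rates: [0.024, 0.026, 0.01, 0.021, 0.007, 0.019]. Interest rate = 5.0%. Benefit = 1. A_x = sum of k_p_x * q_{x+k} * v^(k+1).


v = 0.952381
Year 0: k_p_x=1.0, q=0.024, term=0.022857
Year 1: k_p_x=0.976, q=0.026, term=0.023017
Year 2: k_p_x=0.950624, q=0.01, term=0.008212
Year 3: k_p_x=0.941118, q=0.021, term=0.016259
Year 4: k_p_x=0.921354, q=0.007, term=0.005053
Year 5: k_p_x=0.914905, q=0.019, term=0.012972
A_x = 0.0884


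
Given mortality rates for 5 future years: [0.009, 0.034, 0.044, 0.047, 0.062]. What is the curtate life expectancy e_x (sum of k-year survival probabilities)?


e_x = sum_{k=1}^{n} k_p_x
k_p_x values:
  1_p_x = 0.991
  2_p_x = 0.957306
  3_p_x = 0.915185
  4_p_x = 0.872171
  5_p_x = 0.818096
e_x = 4.5538


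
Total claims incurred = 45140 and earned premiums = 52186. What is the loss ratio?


Loss ratio = claims / premiums
= 45140 / 52186
= 0.865


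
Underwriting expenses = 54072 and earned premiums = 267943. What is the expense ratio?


Expense ratio = expenses / premiums
= 54072 / 267943
= 0.2018


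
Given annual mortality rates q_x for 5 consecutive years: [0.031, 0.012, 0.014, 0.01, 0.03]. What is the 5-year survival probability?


p_k = 1 - q_k for each year
Survival = product of (1 - q_k)
= 0.969 * 0.988 * 0.986 * 0.99 * 0.97
= 0.9065


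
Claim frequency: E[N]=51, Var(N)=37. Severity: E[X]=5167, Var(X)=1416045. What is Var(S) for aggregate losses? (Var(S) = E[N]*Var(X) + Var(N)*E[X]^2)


Var(S) = E[N]*Var(X) + Var(N)*E[X]^2
= 51*1416045 + 37*5167^2
= 72218295 + 987821893
= 1.0600e+09


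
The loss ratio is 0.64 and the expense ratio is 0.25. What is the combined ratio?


Combined ratio = loss ratio + expense ratio
= 0.64 + 0.25
= 0.89


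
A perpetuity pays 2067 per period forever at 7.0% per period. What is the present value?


PV = PMT / i
= 2067 / 0.07
= 29528.5714


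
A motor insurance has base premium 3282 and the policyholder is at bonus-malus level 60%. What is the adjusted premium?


adjusted = base * BM_level / 100
= 3282 * 60 / 100
= 3282 * 0.6
= 1969.2


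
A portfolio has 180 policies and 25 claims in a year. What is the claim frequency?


frequency = claims / policies
= 25 / 180
= 0.1389


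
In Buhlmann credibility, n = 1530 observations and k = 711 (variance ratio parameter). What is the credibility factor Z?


Z = n / (n + k)
= 1530 / (1530 + 711)
= 1530 / 2241
= 0.6827


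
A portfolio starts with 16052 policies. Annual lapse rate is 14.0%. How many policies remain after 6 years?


remaining = initial * (1 - lapse)^years
= 16052 * (1 - 0.14)^6
= 16052 * 0.404567
= 6494.1133


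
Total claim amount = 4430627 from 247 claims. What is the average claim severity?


severity = total / number
= 4430627 / 247
= 17937.7611


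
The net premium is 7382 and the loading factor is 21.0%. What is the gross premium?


Gross = net * (1 + loading)
= 7382 * (1 + 0.21)
= 7382 * 1.21
= 8932.22


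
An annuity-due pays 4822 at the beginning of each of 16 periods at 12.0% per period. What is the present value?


PV_due = PMT * (1-(1+i)^(-n))/i * (1+i)
PV_immediate = 33628.5612
PV_due = 33628.5612 * 1.12
= 37663.9886


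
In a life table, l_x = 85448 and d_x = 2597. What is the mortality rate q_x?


q_x = d_x / l_x
= 2597 / 85448
= 0.0304


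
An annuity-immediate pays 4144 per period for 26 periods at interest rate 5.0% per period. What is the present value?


PV = PMT * (1 - (1+i)^(-n)) / i
= 4144 * (1 - (1+0.05)^(-26)) / 0.05
= 4144 * (1 - 0.281241) / 0.05
= 4144 * 14.375185
= 59570.7679


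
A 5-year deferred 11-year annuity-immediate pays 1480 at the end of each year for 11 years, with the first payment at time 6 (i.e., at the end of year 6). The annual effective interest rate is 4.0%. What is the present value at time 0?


PV at time 5 of the 11-year annuity-immediate:
a_n = 1480 * (1-(1+0.04)^(-11))/0.04 = 12965.5055
Discount back 5 years to time 0:
PV = 12965.5055 * (1+0.04)^(-5)
= 12965.5055 * 0.821927
= 10656.7004


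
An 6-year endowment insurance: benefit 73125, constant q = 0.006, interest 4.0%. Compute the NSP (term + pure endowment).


Term component = 2267.321
Pure endowment = 6_p_x * v^6 * benefit = 0.964536 * 0.790315 * 73125 = 55742.2057
NSP = 58009.5267


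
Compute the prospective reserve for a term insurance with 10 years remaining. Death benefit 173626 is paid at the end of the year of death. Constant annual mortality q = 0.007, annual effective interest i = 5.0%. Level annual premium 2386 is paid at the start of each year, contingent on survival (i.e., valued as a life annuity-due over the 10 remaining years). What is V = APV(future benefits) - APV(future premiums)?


v = 1/(1+i) = 0.952381
APV(future benefits) per unit = sum_{k=0}^{9} k_p_x * q * v^(k+1) = 0.052528
APV(future benefits) = 173626 * 0.052528 = 9120.3109
Life annuity-due factor ä_{x:10} = sum_{k=0}^{9} k_p_x * v^k = 7.879273
APV(future premiums) = 2386 * 7.879273 = 18799.9451
V = 9120.3109 - 18799.9451
= -9679.6342


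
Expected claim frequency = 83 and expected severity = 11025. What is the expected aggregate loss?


E[S] = E[N] * E[X]
= 83 * 11025
= 915075


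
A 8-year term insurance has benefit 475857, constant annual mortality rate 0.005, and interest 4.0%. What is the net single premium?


NSP = benefit * sum_{k=0}^{n-1} k_p_x * q * v^(k+1)
With constant q=0.005, v=0.961538
Sum = 0.033115
NSP = 475857 * 0.033115
= 15757.7932


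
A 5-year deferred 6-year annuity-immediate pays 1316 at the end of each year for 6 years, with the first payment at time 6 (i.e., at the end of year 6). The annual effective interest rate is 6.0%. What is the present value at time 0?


PV at time 5 of the 6-year annuity-immediate:
a_n = 1316 * (1-(1+0.06)^(-6))/0.06 = 6471.1988
Discount back 5 years to time 0:
PV = 6471.1988 * (1+0.06)^(-5)
= 6471.1988 * 0.747258
= 4835.6562


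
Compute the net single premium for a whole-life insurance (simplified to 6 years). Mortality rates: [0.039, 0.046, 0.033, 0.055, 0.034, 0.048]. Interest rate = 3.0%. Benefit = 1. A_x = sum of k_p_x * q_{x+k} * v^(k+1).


v = 0.970874
Year 0: k_p_x=1.0, q=0.039, term=0.037864
Year 1: k_p_x=0.961, q=0.046, term=0.041668
Year 2: k_p_x=0.916794, q=0.033, term=0.027687
Year 3: k_p_x=0.88654, q=0.055, term=0.043322
Year 4: k_p_x=0.83778, q=0.034, term=0.024571
Year 5: k_p_x=0.809296, q=0.048, term=0.032533
A_x = 0.2076


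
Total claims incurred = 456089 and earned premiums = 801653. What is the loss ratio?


Loss ratio = claims / premiums
= 456089 / 801653
= 0.5689


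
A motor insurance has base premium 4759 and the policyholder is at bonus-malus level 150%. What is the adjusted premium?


adjusted = base * BM_level / 100
= 4759 * 150 / 100
= 4759 * 1.5
= 7138.5


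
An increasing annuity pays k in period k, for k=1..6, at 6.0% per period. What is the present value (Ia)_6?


(Ia)_n = sum_{k=1}^{n} k * v^k, v = 1/(1+i)
v = 0.943396
Sum computed term by term:
(Ia)_6 = 16.3767


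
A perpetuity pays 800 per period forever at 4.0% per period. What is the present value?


PV = PMT / i
= 800 / 0.04
= 20000.0


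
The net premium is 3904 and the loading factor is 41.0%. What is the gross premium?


Gross = net * (1 + loading)
= 3904 * (1 + 0.41)
= 3904 * 1.41
= 5504.64


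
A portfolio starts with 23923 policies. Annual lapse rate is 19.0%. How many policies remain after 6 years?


remaining = initial * (1 - lapse)^years
= 23923 * (1 - 0.19)^6
= 23923 * 0.28243
= 6756.5618


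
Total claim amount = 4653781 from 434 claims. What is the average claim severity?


severity = total / number
= 4653781 / 434
= 10722.9977


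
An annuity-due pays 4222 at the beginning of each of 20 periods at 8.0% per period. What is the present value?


PV_due = PMT * (1-(1+i)^(-n))/i * (1+i)
PV_immediate = 41452.2184
PV_due = 41452.2184 * 1.08
= 44768.3958


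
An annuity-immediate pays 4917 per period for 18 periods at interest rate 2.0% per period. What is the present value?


PV = PMT * (1 - (1+i)^(-n)) / i
= 4917 * (1 - (1+0.02)^(-18)) / 0.02
= 4917 * (1 - 0.700159) / 0.02
= 4917 * 14.992031
= 73715.8177


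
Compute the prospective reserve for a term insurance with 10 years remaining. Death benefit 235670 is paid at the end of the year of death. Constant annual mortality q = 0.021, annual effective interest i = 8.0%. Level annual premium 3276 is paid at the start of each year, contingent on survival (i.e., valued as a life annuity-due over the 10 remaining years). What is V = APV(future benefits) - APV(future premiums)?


v = 1/(1+i) = 0.925926
APV(future benefits) per unit = sum_{k=0}^{9} k_p_x * q * v^(k+1) = 0.13003
APV(future benefits) = 235670 * 0.13003 = 30644.1209
Life annuity-due factor ä_{x:10} = sum_{k=0}^{9} k_p_x * v^k = 6.687246
APV(future premiums) = 3276 * 6.687246 = 21907.4192
V = 30644.1209 - 21907.4192
= 8736.7017


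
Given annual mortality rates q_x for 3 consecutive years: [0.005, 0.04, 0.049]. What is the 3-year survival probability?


p_k = 1 - q_k for each year
Survival = product of (1 - q_k)
= 0.995 * 0.96 * 0.951
= 0.9084


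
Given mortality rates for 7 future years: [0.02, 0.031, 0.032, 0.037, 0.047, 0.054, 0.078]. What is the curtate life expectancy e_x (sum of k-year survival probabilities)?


e_x = sum_{k=1}^{n} k_p_x
k_p_x values:
  1_p_x = 0.98
  2_p_x = 0.94962
  3_p_x = 0.919232
  4_p_x = 0.885221
  5_p_x = 0.843615
  6_p_x = 0.79806
  7_p_x = 0.735811
e_x = 6.1116


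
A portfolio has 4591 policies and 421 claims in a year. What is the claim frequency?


frequency = claims / policies
= 421 / 4591
= 0.0917


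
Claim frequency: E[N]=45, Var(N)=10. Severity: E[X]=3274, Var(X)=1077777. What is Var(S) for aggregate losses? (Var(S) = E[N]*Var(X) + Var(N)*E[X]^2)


Var(S) = E[N]*Var(X) + Var(N)*E[X]^2
= 45*1077777 + 10*3274^2
= 48499965 + 107190760
= 1.5569e+08


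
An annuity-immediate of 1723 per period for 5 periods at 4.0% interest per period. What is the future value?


FV = PMT * ((1+i)^n - 1) / i
= 1723 * ((1.04)^5 - 1) / 0.04
= 1723 * (1.216653 - 1) / 0.04
= 9332.3238


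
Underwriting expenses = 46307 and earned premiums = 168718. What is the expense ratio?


Expense ratio = expenses / premiums
= 46307 / 168718
= 0.2745


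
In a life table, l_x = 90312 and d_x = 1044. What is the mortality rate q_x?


q_x = d_x / l_x
= 1044 / 90312
= 0.0116


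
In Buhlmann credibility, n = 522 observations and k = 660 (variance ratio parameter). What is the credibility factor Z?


Z = n / (n + k)
= 522 / (522 + 660)
= 522 / 1182
= 0.4416


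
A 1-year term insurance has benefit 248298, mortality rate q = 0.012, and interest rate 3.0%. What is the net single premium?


NSP = benefit * q * v
v = 1/(1+i) = 0.970874
NSP = 248298 * 0.012 * 0.970874
= 2892.7922


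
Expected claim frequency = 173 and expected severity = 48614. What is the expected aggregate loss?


E[S] = E[N] * E[X]
= 173 * 48614
= 8.4102e+06


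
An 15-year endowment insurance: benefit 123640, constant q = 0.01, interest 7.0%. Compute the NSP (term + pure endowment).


Term component = 10637.2943
Pure endowment = 15_p_x * v^15 * benefit = 0.860058 * 0.362446 * 123640 = 38541.6453
NSP = 49178.9396
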